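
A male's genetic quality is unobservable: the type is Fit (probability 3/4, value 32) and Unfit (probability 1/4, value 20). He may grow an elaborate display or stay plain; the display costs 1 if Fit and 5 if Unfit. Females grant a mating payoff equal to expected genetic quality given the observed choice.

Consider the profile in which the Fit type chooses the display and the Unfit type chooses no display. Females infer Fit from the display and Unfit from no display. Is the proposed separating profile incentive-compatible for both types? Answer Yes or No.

No

Under these beliefs, the display earns mating payoff 32 and no display earns mating payoff 20.
Fit: the display nets 32 − 1 = 31; no display nets 20. Fit prefers the display.
Unfit: the display nets 32 − 5 = 27; no display nets 20. Unfit would deviate to the display.
Unfit has a profitable deviation, so the profile is not an equilibrium.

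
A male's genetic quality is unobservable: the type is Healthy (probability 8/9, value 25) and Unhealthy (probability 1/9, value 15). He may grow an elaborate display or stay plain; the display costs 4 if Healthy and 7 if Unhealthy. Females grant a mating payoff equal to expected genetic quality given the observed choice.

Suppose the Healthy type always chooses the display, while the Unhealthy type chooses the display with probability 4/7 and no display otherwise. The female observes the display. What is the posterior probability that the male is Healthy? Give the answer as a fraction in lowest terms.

14/15

P(the display) = (8/9)·1 + (1/9)·(4/7) = 20/21.
By Bayes' rule, P(Healthy | the display) = (8/9) / (20/21) = 14/15.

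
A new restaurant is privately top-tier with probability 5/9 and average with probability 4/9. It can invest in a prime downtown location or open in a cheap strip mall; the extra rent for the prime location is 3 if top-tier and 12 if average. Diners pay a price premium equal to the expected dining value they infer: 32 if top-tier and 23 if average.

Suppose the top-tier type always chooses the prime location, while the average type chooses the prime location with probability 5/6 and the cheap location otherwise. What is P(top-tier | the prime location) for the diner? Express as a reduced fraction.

3/5

P(the prime location) = (5/9)·1 + (4/9)·(5/6) = 25/27.
By Bayes' rule, P(top-tier | the prime location) = (5/9) / (25/27) = 3/5.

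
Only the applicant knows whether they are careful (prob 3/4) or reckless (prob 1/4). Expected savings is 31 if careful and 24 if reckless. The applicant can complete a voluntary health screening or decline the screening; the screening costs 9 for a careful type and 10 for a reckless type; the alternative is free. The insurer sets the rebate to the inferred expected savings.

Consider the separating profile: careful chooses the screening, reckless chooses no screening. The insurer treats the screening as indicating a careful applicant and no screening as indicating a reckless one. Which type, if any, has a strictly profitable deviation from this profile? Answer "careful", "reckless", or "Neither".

The screening pays 31; no screening pays 24.
careful: assigned the screening, nets 31 − 9 = 22; deviating to no screening nets 24.
reckless: assigned no screening, nets 24; deviating to the screening nets 31 − 10 = 21.
The careful type gains 2 by deviating.

careful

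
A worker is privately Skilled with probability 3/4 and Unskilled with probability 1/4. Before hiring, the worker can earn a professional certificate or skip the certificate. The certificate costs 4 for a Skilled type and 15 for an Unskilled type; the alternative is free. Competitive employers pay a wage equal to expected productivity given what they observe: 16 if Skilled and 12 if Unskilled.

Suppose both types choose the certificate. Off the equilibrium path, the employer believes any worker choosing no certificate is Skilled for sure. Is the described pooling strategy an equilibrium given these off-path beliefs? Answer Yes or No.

On path, the employer holds the prior and pays 3/4·16 + 1/4·12 = 15. Off path (no certificate), believing Skilled, it pays 16.
Skilled: the certificate nets 15 − 4 = 11; no certificate nets 16. Skilled would deviate.
Unskilled: the certificate nets 15 − 15 = 0; no certificate nets 16. Unskilled would deviate.
A type deviates, so pooling fails.

No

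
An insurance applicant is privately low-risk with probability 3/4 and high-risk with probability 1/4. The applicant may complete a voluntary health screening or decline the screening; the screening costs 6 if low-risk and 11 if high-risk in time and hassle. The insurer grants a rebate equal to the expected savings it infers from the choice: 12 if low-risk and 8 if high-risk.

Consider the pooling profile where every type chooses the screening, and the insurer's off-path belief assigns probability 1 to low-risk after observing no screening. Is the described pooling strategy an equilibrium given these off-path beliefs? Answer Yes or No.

On path, the insurer holds the prior and pays 3/4·12 + 1/4·8 = 11. Off path (no screening), believing low-risk, it pays 12.
low-risk: the screening nets 11 − 6 = 5; no screening nets 12. low-risk would deviate.
high-risk: the screening nets 11 − 11 = 0; no screening nets 12. high-risk would deviate.
A type deviates, so pooling fails.

No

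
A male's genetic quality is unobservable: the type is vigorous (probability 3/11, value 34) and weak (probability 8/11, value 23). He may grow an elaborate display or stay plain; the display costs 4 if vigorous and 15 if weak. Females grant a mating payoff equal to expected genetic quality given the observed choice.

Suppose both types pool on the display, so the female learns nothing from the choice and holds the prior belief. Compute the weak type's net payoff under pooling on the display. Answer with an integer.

11

Pooled mating payoff = 3/11·34 + 8/11·23 = 26.
weak pays cost 15 for the display, so net payoff = 26 − 15 = 11.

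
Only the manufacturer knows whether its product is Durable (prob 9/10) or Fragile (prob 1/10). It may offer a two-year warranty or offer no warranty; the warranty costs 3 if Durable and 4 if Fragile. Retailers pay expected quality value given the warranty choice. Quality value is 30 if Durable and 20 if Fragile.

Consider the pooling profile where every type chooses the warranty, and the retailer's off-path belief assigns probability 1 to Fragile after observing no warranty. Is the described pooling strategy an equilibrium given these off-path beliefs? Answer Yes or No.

On path, the retailer holds the prior and pays 9/10·30 + 1/10·20 = 29. Off path (no warranty), believing Fragile, it pays 20.
Durable: the warranty nets 29 − 3 = 26; no warranty nets 20. Durable stays.
Fragile: the warranty nets 29 − 4 = 25; no warranty nets 20. Fragile stays.
No type deviates, so pooling is sustained.

Yes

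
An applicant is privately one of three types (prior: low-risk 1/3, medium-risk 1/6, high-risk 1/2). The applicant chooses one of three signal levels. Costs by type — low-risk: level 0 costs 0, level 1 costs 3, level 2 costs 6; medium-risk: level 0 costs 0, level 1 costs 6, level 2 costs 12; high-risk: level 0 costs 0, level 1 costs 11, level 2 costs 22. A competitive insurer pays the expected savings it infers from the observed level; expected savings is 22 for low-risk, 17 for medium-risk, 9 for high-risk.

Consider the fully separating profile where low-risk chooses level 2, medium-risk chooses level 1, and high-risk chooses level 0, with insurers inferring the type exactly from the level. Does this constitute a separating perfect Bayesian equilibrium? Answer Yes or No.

Separating rebates: level 2 → 22, level 1 → 17, level 0 → 9.
low-risk (assigned level 2): level 0: 9 − 0 = 9; level 1: 17 − 3 = 14; level 2: 22 − 6 = 16. low-risk stays.
medium-risk (assigned level 1): level 0: 9 − 0 = 9; level 1: 17 − 6 = 11; level 2: 22 − 12 = 10. medium-risk stays.
high-risk (assigned level 0): level 0: 9 − 0 = 9; level 1: 17 − 11 = 6; level 2: 22 − 22 = 0. high-risk stays.
Every type prefers its assigned level; separation holds.

Yes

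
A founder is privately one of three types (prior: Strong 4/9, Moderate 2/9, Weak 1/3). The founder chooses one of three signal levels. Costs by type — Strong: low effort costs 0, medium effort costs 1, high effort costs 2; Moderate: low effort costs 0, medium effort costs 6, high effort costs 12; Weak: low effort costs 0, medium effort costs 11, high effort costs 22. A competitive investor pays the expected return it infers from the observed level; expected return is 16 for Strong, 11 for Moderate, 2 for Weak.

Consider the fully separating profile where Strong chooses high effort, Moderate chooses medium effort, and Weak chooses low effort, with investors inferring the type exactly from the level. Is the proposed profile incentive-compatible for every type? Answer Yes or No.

Yes

Separating valuations: high effort → 16, medium effort → 11, low effort → 2.
Strong (assigned high effort): low effort: 2 − 0 = 2; medium effort: 11 − 1 = 10; high effort: 16 − 2 = 14. Strong stays.
Moderate (assigned medium effort): low effort: 2 − 0 = 2; medium effort: 11 − 6 = 5; high effort: 16 − 12 = 4. Moderate stays.
Weak (assigned low effort): low effort: 2 − 0 = 2; medium effort: 11 − 11 = 0; high effort: 16 − 22 = -6. Weak stays.
Every type prefers its assigned level; separation holds.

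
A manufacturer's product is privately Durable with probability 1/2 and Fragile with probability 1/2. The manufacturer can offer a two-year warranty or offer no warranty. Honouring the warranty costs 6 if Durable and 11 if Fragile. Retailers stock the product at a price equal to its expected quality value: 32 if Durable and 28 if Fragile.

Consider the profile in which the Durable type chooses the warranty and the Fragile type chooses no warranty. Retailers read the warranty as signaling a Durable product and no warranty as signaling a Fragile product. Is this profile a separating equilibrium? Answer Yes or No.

Under these beliefs, the warranty earns price 32 and no warranty earns price 28.
Durable: the warranty nets 32 − 6 = 26; no warranty nets 28. Durable would deviate to no warranty.
Fragile: the warranty nets 32 − 11 = 21; no warranty nets 28. Fragile prefers no warranty.
Durable has a profitable deviation, so the profile is not an equilibrium.

No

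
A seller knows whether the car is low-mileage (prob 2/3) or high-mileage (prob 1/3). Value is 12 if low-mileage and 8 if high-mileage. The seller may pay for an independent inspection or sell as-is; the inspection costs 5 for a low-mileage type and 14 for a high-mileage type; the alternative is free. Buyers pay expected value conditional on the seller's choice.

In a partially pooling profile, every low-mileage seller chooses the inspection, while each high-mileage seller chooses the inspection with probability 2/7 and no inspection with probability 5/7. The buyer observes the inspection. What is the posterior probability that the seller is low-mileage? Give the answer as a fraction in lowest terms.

7/8

P(the inspection) = (2/3)·1 + (1/3)·(2/7) = 16/21.
By Bayes' rule, P(low-mileage | the inspection) = (2/3) / (16/21) = 7/8.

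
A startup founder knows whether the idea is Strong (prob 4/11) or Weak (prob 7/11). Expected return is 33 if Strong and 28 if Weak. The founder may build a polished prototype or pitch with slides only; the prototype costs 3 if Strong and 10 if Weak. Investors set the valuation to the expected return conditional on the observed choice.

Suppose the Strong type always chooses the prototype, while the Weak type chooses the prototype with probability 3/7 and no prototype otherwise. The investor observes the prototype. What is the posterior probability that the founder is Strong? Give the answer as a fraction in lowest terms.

4/7

P(the prototype) = (4/11)·1 + (7/11)·(3/7) = 7/11.
By Bayes' rule, P(Strong | the prototype) = (4/11) / (7/11) = 4/7.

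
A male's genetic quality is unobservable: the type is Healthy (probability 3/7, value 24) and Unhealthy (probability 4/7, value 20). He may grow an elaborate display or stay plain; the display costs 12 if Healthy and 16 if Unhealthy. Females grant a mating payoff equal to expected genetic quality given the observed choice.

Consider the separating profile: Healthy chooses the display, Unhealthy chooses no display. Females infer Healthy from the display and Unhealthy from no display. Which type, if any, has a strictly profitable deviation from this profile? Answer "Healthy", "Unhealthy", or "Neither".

Healthy

The display pays 24; no display pays 20.
Healthy: assigned the display, nets 24 − 12 = 12; deviating to no display nets 20.
Unhealthy: assigned no display, nets 20; deviating to the display nets 24 − 16 = 8.
The Healthy type gains 8 by deviating.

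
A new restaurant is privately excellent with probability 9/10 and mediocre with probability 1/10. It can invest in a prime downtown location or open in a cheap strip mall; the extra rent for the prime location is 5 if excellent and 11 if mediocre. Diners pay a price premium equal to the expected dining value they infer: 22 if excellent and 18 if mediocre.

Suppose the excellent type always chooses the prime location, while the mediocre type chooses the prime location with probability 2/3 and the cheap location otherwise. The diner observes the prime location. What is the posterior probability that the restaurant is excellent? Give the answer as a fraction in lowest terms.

27/29

P(the prime location) = (9/10)·1 + (1/10)·(2/3) = 29/30.
By Bayes' rule, P(excellent | the prime location) = (9/10) / (29/30) = 27/29.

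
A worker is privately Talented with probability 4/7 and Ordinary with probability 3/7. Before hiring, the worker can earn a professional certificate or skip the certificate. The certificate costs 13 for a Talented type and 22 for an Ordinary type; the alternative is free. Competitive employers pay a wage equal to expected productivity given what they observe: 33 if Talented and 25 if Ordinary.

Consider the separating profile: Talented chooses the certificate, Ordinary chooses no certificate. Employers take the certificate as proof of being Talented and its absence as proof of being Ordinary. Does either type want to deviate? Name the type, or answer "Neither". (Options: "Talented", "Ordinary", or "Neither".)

The certificate pays 33; no certificate pays 25.
Talented: assigned the certificate, nets 33 − 13 = 20; deviating to no certificate nets 25.
Ordinary: assigned no certificate, nets 25; deviating to the certificate nets 33 − 22 = 11.
The Talented type gains 5 by deviating.

Talented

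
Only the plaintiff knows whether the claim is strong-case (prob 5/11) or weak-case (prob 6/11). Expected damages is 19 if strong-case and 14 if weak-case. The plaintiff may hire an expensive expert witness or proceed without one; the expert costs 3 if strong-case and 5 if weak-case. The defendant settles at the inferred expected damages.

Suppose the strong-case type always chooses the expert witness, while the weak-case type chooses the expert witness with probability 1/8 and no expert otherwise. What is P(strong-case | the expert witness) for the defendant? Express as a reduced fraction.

20/23

P(the expert witness) = (5/11)·1 + (6/11)·(1/8) = 23/44.
By Bayes' rule, P(strong-case | the expert witness) = (5/11) / (23/44) = 20/23.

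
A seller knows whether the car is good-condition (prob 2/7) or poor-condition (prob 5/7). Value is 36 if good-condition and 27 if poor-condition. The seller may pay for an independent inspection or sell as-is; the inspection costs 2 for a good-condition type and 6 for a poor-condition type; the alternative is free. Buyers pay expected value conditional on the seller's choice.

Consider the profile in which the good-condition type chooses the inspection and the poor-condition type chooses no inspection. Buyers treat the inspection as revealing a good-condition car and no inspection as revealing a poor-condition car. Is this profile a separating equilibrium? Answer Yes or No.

No

Under these beliefs, the inspection earns price 36 and no inspection earns price 27.
good-condition: the inspection nets 36 − 2 = 34; no inspection nets 27. good-condition prefers the inspection.
poor-condition: the inspection nets 36 − 6 = 30; no inspection nets 27. poor-condition would deviate to the inspection.
poor-condition has a profitable deviation, so the profile is not an equilibrium.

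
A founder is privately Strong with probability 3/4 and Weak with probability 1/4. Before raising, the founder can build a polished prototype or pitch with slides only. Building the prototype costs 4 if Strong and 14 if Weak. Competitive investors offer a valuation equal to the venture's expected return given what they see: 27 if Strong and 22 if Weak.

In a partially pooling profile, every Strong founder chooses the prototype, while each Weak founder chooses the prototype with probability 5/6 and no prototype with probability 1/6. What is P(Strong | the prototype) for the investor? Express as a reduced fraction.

18/23

P(the prototype) = (3/4)·1 + (1/4)·(5/6) = 23/24.
By Bayes' rule, P(Strong | the prototype) = (3/4) / (23/24) = 18/23.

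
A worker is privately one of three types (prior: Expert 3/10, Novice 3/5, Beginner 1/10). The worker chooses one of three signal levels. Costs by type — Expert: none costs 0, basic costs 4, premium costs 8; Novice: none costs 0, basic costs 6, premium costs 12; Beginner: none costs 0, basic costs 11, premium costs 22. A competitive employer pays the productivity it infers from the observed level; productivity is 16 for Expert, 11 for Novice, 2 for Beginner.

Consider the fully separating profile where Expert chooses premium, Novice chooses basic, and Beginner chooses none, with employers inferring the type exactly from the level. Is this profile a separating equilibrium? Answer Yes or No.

Yes

Separating wages: premium → 16, basic → 11, none → 2.
Expert (assigned premium): none: 2 − 0 = 2; basic: 11 − 4 = 7; premium: 16 − 8 = 8. Expert stays.
Novice (assigned basic): none: 2 − 0 = 2; basic: 11 − 6 = 5; premium: 16 − 12 = 4. Novice stays.
Beginner (assigned none): none: 2 − 0 = 2; basic: 11 − 11 = 0; premium: 16 − 22 = -6. Beginner stays.
Every type prefers its assigned level; separation holds.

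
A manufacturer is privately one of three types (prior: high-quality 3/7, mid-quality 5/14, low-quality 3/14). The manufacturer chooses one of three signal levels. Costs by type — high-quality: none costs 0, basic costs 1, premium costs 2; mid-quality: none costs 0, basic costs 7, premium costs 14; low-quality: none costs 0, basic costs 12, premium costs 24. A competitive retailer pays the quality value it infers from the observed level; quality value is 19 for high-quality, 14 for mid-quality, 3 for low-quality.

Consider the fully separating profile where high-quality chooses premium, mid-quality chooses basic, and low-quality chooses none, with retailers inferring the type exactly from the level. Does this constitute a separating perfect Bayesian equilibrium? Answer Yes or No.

Yes

Separating prices: premium → 19, basic → 14, none → 3.
high-quality (assigned premium): none: 3 − 0 = 3; basic: 14 − 1 = 13; premium: 19 − 2 = 17. high-quality stays.
mid-quality (assigned basic): none: 3 − 0 = 3; basic: 14 − 7 = 7; premium: 19 − 14 = 5. mid-quality stays.
low-quality (assigned none): none: 3 − 0 = 3; basic: 14 − 12 = 2; premium: 19 − 24 = -5. low-quality stays.
Every type prefers its assigned level; separation holds.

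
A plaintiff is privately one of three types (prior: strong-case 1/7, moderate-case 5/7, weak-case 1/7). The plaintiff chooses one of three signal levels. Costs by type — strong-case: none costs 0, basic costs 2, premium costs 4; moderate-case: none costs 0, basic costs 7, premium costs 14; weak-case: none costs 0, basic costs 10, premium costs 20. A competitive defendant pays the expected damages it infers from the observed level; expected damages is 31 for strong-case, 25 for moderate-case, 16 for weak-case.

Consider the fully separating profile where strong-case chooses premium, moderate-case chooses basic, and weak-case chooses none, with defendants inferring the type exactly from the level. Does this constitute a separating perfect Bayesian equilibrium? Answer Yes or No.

Separating settlements: premium → 31, basic → 25, none → 16.
strong-case (assigned premium): none: 16 − 0 = 16; basic: 25 − 2 = 23; premium: 31 − 4 = 27. strong-case stays.
moderate-case (assigned basic): none: 16 − 0 = 16; basic: 25 − 7 = 18; premium: 31 − 14 = 17. moderate-case stays.
weak-case (assigned none): none: 16 − 0 = 16; basic: 25 − 10 = 15; premium: 31 − 20 = 11. weak-case stays.
Every type prefers its assigned level; separation holds.

Yes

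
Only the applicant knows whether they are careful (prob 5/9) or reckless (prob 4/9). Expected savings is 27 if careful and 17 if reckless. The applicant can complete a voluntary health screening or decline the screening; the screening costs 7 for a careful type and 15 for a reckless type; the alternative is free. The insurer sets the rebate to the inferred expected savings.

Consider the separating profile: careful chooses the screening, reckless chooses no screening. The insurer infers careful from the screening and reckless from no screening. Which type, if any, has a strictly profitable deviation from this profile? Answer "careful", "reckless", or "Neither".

The screening pays 27; no screening pays 17.
careful: assigned the screening, nets 27 − 7 = 20; deviating to no screening nets 17.
reckless: assigned no screening, nets 17; deviating to the screening nets 27 − 15 = 12.
Both types strictly prefer their assigned action; no profitable deviation.

Neither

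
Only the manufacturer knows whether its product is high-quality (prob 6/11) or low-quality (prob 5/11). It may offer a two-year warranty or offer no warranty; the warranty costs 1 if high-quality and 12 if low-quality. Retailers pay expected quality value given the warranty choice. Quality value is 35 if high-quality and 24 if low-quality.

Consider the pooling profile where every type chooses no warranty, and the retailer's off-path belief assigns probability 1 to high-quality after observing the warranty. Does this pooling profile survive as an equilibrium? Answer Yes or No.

On path, the retailer holds the prior and pays 6/11·35 + 5/11·24 = 30. Off path (the warranty), believing high-quality, it pays 35.
high-quality: no warranty nets 30; the warranty nets 35 − 1 = 34. high-quality would deviate.
low-quality: no warranty nets 30; the warranty nets 35 − 12 = 23. low-quality stays.
A type deviates, so pooling fails.

No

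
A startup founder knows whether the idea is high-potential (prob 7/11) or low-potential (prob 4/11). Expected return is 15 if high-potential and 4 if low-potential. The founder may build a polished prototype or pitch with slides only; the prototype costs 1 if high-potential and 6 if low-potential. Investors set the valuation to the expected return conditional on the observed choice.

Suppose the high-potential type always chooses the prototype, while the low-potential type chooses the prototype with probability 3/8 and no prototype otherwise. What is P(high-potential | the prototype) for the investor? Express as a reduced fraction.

14/17

P(the prototype) = (7/11)·1 + (4/11)·(3/8) = 17/22.
By Bayes' rule, P(high-potential | the prototype) = (7/11) / (17/22) = 14/17.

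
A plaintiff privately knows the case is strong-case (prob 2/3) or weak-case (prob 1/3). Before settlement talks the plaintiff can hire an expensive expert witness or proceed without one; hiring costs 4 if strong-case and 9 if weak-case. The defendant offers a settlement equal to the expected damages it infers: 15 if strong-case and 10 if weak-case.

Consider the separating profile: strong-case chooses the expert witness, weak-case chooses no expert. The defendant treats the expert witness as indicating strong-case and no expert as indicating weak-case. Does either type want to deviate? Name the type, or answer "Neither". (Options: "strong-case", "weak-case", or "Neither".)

Neither

The expert witness pays 15; no expert pays 10.
strong-case: assigned the expert witness, nets 15 − 4 = 11; deviating to no expert nets 10.
weak-case: assigned no expert, nets 10; deviating to the expert witness nets 15 − 9 = 6.
Both types strictly prefer their assigned action; no profitable deviation.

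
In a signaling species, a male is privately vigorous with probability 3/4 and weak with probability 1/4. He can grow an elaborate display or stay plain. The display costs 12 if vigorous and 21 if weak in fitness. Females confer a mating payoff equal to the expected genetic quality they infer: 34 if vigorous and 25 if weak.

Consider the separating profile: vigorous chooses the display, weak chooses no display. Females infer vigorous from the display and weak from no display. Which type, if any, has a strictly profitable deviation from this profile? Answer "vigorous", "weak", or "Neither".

The display pays 34; no display pays 25.
vigorous: assigned the display, nets 34 − 12 = 22; deviating to no display nets 25.
weak: assigned no display, nets 25; deviating to the display nets 34 − 21 = 13.
The vigorous type gains 3 by deviating.

vigorous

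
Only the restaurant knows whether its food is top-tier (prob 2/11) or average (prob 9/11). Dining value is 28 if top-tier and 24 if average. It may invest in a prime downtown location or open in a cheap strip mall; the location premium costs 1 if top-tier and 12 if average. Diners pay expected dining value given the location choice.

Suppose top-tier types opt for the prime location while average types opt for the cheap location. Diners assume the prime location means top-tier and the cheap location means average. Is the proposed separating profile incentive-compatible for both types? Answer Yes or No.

Yes

Under these beliefs, the prime location earns price premium 28 and the cheap location earns price premium 24.
top-tier: the prime location nets 28 − 1 = 27; the cheap location nets 24. top-tier prefers the prime location.
average: the prime location nets 28 − 12 = 16; the cheap location nets 24. average prefers the cheap location.
Neither type deviates, so the separating profile is an equilibrium.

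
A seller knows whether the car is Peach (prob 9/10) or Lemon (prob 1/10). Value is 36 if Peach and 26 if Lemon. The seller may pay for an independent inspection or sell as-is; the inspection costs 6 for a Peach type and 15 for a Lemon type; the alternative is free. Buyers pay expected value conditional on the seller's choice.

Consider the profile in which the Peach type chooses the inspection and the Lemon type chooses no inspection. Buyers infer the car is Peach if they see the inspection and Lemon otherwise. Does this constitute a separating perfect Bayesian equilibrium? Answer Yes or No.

Under these beliefs, the inspection earns price 36 and no inspection earns price 26.
Peach: the inspection nets 36 − 6 = 30; no inspection nets 26. Peach prefers the inspection.
Lemon: the inspection nets 36 − 15 = 21; no inspection nets 26. Lemon prefers no inspection.
Neither type deviates, so the separating profile is an equilibrium.

Yes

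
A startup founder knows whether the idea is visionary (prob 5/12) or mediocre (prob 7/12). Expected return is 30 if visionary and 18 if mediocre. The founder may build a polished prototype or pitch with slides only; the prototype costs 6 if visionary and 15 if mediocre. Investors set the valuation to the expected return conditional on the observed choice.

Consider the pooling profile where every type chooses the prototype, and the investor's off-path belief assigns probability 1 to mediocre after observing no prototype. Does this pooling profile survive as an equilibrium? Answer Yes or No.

No

On path, the investor holds the prior and pays 5/12·30 + 7/12·18 = 23. Off path (no prototype), believing mediocre, it pays 18.
visionary: the prototype nets 23 − 6 = 17; no prototype nets 18. visionary would deviate.
mediocre: the prototype nets 23 − 15 = 8; no prototype nets 18. mediocre would deviate.
A type deviates, so pooling fails.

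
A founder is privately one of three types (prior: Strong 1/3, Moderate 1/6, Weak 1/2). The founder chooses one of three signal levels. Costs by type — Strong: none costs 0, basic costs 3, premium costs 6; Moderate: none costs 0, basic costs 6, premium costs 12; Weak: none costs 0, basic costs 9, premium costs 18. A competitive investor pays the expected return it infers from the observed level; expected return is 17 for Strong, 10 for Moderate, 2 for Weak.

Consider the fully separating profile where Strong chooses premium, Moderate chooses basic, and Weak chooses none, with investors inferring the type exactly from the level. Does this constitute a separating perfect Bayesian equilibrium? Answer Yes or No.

Separating valuations: premium → 17, basic → 10, none → 2.
Strong (assigned premium): none: 2 − 0 = 2; basic: 10 − 3 = 7; premium: 17 − 6 = 11. Strong stays.
Moderate (assigned basic): none: 2 − 0 = 2; basic: 10 − 6 = 4; premium: 17 − 12 = 5. Moderate prefers premium.
Weak (assigned none): none: 2 − 0 = 2; basic: 10 − 9 = 1; premium: 17 − 18 = -1. Weak stays.
At least one type deviates; the separating profile fails.

No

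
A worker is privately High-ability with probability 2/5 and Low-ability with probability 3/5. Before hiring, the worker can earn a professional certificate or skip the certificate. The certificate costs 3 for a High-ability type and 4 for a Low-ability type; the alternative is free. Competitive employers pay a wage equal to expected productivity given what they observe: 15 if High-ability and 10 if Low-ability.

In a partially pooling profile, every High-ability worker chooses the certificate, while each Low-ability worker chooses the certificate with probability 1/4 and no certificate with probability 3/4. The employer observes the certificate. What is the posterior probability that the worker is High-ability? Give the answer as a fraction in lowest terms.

8/11

P(the certificate) = (2/5)·1 + (3/5)·(1/4) = 11/20.
By Bayes' rule, P(High-ability | the certificate) = (2/5) / (11/20) = 8/11.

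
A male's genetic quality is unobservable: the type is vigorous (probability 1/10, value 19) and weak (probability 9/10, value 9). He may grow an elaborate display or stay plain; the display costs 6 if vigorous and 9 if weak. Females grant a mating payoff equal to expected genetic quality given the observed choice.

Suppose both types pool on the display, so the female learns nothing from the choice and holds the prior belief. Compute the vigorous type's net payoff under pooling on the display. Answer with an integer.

4

Pooled mating payoff = 1/10·19 + 9/10·9 = 10.
vigorous pays cost 6 for the display, so net payoff = 10 − 6 = 4.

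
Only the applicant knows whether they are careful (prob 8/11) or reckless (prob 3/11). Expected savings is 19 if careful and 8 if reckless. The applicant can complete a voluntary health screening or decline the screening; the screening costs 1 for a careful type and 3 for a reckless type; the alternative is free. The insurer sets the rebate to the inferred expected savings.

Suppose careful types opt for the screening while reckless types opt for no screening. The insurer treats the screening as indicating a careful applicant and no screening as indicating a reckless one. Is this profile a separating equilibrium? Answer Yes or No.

No

Under these beliefs, the screening earns rebate 19 and no screening earns rebate 8.
careful: the screening nets 19 − 1 = 18; no screening nets 8. careful prefers the screening.
reckless: the screening nets 19 − 3 = 16; no screening nets 8. reckless would deviate to the screening.
reckless has a profitable deviation, so the profile is not an equilibrium.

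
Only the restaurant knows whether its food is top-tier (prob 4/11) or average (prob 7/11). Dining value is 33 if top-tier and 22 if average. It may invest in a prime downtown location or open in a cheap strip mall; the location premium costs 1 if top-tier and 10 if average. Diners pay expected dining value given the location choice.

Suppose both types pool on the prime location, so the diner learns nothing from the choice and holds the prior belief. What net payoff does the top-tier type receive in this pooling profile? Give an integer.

Pooled price premium = 4/11·33 + 7/11·22 = 26.
top-tier pays cost 1 for the prime location, so net payoff = 26 − 1 = 25.

25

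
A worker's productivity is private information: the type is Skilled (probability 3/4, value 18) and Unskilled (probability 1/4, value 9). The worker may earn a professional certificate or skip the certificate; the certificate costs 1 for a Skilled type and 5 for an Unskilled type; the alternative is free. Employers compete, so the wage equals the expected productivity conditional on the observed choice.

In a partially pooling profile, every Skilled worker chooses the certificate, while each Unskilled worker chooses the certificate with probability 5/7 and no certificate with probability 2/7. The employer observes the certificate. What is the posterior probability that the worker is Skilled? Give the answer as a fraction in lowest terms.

P(the certificate) = (3/4)·1 + (1/4)·(5/7) = 13/14.
By Bayes' rule, P(Skilled | the certificate) = (3/4) / (13/14) = 21/26.

21/26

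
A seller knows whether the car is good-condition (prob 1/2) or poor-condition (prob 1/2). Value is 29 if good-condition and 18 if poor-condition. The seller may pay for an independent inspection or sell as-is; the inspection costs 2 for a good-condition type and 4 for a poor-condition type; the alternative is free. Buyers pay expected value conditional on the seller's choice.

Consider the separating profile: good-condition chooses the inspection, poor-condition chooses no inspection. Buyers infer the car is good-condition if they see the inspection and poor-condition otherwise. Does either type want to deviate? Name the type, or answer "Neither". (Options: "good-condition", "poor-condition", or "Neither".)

poor-condition

The inspection pays 29; no inspection pays 18.
good-condition: assigned the inspection, nets 29 − 2 = 27; deviating to no inspection nets 18.
poor-condition: assigned no inspection, nets 18; deviating to the inspection nets 29 − 4 = 25.
The poor-condition type gains 7 by deviating.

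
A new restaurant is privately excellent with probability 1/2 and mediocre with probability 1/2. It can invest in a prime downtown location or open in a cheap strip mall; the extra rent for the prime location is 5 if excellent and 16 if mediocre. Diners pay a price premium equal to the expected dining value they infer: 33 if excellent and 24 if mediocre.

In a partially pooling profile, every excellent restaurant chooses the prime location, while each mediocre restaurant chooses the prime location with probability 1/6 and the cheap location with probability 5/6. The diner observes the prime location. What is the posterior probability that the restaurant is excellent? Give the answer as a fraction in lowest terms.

6/7

P(the prime location) = (1/2)·1 + (1/2)·(1/6) = 7/12.
By Bayes' rule, P(excellent | the prime location) = (1/2) / (7/12) = 6/7.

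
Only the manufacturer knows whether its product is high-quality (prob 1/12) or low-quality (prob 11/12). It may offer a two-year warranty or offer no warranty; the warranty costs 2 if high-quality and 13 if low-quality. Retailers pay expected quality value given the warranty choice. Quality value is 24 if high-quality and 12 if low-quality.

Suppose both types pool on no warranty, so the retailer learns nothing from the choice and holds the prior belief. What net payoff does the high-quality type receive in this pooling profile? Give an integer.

Pooled price = 1/12·24 + 11/12·12 = 13.
high-quality pays no cost for no warranty, so net payoff = 13.

13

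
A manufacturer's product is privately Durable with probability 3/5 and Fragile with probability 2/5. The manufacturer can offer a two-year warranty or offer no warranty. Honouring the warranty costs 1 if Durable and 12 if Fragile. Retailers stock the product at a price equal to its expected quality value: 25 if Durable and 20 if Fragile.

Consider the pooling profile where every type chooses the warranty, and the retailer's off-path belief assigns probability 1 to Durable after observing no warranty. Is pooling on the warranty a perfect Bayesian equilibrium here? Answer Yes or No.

On path, the retailer holds the prior and pays 3/5·25 + 2/5·20 = 23. Off path (no warranty), believing Durable, it pays 25.
Durable: the warranty nets 23 − 1 = 22; no warranty nets 25. Durable would deviate.
Fragile: the warranty nets 23 − 12 = 11; no warranty nets 25. Fragile would deviate.
A type deviates, so pooling fails.

No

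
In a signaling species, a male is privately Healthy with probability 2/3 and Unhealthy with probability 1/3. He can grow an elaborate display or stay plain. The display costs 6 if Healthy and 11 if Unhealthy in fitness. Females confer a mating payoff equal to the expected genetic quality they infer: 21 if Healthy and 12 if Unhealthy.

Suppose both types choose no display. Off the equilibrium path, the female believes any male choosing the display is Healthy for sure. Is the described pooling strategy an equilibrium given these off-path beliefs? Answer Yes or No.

On path, the female holds the prior and pays 2/3·21 + 1/3·12 = 18. Off path (the display), believing Healthy, it pays 21.
Healthy: no display nets 18; the display nets 21 − 6 = 15. Healthy stays.
Unhealthy: no display nets 18; the display nets 21 − 11 = 10. Unhealthy stays.
No type deviates, so pooling is sustained.

Yes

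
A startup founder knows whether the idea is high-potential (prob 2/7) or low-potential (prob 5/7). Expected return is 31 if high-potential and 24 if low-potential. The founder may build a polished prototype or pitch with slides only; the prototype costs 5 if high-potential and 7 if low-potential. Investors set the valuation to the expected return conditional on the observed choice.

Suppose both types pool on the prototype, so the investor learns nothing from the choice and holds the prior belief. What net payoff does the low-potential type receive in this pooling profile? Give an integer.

19

Pooled valuation = 2/7·31 + 5/7·24 = 26.
low-potential pays cost 7 for the prototype, so net payoff = 26 − 7 = 19.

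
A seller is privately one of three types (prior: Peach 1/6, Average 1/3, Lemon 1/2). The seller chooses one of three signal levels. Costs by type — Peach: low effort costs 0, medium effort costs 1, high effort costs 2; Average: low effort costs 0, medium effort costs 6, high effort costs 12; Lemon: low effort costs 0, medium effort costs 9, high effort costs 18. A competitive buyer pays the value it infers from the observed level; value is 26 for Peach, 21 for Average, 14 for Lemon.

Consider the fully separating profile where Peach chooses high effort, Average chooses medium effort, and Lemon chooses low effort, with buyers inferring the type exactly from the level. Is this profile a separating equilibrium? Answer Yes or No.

Yes

Separating prices: high effort → 26, medium effort → 21, low effort → 14.
Peach (assigned high effort): low effort: 14 − 0 = 14; medium effort: 21 − 1 = 20; high effort: 26 − 2 = 24. Peach stays.
Average (assigned medium effort): low effort: 14 − 0 = 14; medium effort: 21 − 6 = 15; high effort: 26 − 12 = 14. Average stays.
Lemon (assigned low effort): low effort: 14 − 0 = 14; medium effort: 21 − 9 = 12; high effort: 26 − 18 = 8. Lemon stays.
Every type prefers its assigned level; separation holds.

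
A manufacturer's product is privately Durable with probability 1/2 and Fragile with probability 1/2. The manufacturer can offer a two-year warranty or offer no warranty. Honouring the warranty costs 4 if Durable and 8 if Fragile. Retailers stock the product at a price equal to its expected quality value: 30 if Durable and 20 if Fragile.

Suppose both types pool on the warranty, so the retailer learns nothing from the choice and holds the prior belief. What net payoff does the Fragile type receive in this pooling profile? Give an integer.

17

Pooled price = 1/2·30 + 1/2·20 = 25.
Fragile pays cost 8 for the warranty, so net payoff = 25 − 8 = 17.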